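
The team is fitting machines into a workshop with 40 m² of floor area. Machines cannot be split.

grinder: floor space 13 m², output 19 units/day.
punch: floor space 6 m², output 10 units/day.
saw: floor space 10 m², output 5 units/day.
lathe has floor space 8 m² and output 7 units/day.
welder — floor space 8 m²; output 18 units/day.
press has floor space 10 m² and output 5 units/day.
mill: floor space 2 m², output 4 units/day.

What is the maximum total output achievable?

58

Allowing fractional choices, the relaxed optimum would be about 59.5, but machines are indivisible.
grinder + punch + lathe + welder + mill: floor space 13 + 6 + 8 + 8 + 2 = 37 ≤ 40, output 19 + 10 + 7 + 18 + 4 = 58.
grinder + punch + welder + press + mill: floor space 13 + 6 + 8 + 10 + 2 = 39 ≤ 40, output 19 + 10 + 18 + 5 + 4 = 56.
grinder + punch + saw + welder + mill: floor space 13 + 6 + 10 + 8 + 2 = 39 ≤ 40, output 19 + 10 + 5 + 18 + 4 = 56.
Best is grinder, punch, lathe, welder, and mill with total output 58.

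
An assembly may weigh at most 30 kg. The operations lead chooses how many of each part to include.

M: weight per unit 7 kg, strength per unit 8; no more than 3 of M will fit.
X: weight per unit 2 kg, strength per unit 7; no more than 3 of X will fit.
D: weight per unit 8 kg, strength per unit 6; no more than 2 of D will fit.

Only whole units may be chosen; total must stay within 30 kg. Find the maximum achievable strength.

X has the best ratio (7/2); taking only X gives at most 3×7 = 21 (stopped by the supply cap of 3).
Mixing does better — 3×M and 3×X: weight 27 ≤ 30, strength 3·8 + 3·7 = 45.

45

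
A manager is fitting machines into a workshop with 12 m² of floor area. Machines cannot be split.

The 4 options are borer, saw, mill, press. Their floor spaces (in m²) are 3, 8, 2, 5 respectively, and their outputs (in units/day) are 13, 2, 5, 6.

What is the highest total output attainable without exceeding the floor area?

Allowing fractional choices, the relaxed optimum would be about 24.5, but machines are indivisible.
borer + press: floor space 3 + 5 = 8 ≤ 12, output 13 + 6 = 19.
borer + mill + press: floor space 3 + 2 + 5 = 10 ≤ 12, output 13 + 5 + 6 = 24.
borer + mill: floor space 3 + 2 = 5 ≤ 12, output 13 + 5 = 18.
Best is borer, mill, and press with total output 24.

24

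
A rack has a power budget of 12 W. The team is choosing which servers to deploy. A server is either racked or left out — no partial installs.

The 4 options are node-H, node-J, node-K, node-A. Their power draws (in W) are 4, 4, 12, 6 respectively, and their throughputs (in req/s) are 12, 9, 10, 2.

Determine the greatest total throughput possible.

Allowing fractional choices, the relaxed optimum would be about 24.3, but servers are indivisible.
node-H + node-A: power draw 4 + 6 = 10 ≤ 12, throughput 12 + 2 = 14.
node-H + node-J: power draw 4 + 4 = 8 ≤ 12, throughput 12 + 9 = 21.
node-H: power draw 4 ≤ 12, throughput 12.
Best is node-H and node-J with total throughput 21.

21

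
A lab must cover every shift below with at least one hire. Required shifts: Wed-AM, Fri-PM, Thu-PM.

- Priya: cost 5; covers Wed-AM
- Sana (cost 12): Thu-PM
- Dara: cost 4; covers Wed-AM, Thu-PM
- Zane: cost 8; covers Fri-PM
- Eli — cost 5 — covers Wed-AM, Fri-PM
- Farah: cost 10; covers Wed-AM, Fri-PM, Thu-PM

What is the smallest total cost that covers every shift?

Choose Dara and Eli: together they cover Wed-AM, Fri-PM, Thu-PM — every shift.
Total cost: 4 + 5 = 9.
No cover costs less than 9.

9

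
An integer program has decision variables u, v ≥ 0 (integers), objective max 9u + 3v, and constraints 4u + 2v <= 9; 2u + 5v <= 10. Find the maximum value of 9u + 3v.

18

Relaxing integrality, the LP optimum is 20.25 at (u,v) = (2.25, 0), which is not an integer point.
(u,v)=(2,0): 4·2+2·0=8≤9, 2·2+5·0=4≤10, objective 18.
(u,v)=(1,1): 4·1+2·1=6≤9, 2·1+5·1=7≤10, objective 12.
No feasible integer point exceeds 18.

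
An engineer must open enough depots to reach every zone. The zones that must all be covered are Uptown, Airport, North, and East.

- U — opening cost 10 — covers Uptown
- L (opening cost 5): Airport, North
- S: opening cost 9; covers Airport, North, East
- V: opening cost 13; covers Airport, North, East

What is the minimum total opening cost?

19

This is an integer covering problem.
The greedy cost-per-new-zone heuristic would pick L, S, and U for 24, but a cheaper cover exists.
Choose U and S: together they cover Uptown, Airport, North, East — every zone.
Total opening cost: 10 + 9 = 19.
No cover costs less than 19.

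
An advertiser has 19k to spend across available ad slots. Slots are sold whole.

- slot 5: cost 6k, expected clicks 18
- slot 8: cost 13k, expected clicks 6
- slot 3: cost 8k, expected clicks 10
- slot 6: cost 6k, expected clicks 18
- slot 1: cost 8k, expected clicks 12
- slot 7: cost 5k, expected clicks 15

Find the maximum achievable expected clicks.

Treat it as a binary knapsack problem.
Take slot 5, slot 6, and slot 7: cost 6 + 6 + 5 = 17 ≤ 19, expected clicks 18 + 18 + 15 = 51.
No other feasible combination does better.

51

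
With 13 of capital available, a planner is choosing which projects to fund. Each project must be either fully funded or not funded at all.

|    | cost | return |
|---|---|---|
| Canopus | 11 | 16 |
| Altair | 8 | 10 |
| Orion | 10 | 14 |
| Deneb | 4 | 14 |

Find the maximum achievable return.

24

Allowing fractional choices, the relaxed optimum would be about 27.1, but projects are indivisible.
Deneb: cost 4 ≤ 13, return 14.
Canopus: cost 11 ≤ 13, return 16.
Altair + Deneb: cost 8 + 4 = 12 ≤ 13, return 10 + 14 = 24.
Best is Altair and Deneb with total return 24.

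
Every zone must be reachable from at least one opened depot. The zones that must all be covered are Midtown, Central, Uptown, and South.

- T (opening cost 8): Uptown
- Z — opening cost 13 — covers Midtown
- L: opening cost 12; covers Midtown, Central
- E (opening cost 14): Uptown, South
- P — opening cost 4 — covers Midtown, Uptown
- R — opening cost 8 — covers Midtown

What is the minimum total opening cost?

The greedy cost-per-new-zone heuristic would pick P, L, and E for 30, but a cheaper cover exists.
Choose L and E: together they cover Midtown, Central, Uptown, South — every zone.
Total opening cost: 12 + 14 = 26.
No cover costs less than 26.

26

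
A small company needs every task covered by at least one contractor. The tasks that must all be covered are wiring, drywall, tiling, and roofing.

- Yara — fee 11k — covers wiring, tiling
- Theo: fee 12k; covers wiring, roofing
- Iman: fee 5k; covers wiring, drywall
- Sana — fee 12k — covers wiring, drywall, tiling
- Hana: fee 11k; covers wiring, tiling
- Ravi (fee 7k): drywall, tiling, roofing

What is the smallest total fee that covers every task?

This is an integer covering problem.
Choose Iman and Ravi: together they cover wiring, drywall, tiling, roofing — every task.
Total fee: 5 + 7 = 12.
No cover costs less than 12.

12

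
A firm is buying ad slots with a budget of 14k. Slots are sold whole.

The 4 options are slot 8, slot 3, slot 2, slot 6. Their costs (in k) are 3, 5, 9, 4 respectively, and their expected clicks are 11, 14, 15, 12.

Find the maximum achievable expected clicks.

37

Allowing fractional choices, the relaxed optimum would be about 40.3, but ad slots are indivisible.
slot 2 + slot 6: cost 9 + 4 = 13 ≤ 14, expected clicks 15 + 12 = 27.
slot 8 + slot 3 + slot 6: cost 3 + 5 + 4 = 12 ≤ 14, expected clicks 11 + 14 + 12 = 37.
slot 3 + slot 2: cost 5 + 9 = 14 ≤ 14, expected clicks 14 + 15 = 29.
Best is slot 8, slot 3, and slot 6 with total expected clicks 37.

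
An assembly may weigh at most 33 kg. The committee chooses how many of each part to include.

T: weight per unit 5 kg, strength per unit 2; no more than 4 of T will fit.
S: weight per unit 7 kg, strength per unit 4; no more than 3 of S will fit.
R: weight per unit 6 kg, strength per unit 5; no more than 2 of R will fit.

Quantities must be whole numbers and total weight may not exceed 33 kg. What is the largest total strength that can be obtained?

22

Take 3×S and 2×R: weight 33 ≤ 33, strength 3·4 + 2·5 = 22.
R has the best ratio (5/6) and is taken to its limit of 2; remaining capacity is filled optimally with the others.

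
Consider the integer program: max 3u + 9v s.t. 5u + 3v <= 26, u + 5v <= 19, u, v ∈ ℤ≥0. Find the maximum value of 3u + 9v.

36

The continuous relaxation peaks at (3.32, 3.14) with value 38.18; rounding to a feasible lattice point costs some objective.
(u,v)=(3,3): 5·3+3·3=24≤26, 1·3+5·3=18≤19, objective 36.
(u,v)=(2,3): 5·2+3·3=19≤26, 1·2+5·3=17≤19, objective 33.
(u,v)=(4,2): 5·4+3·2=26≤26, 1·4+5·2=14≤19, objective 30.
No feasible integer point exceeds 36.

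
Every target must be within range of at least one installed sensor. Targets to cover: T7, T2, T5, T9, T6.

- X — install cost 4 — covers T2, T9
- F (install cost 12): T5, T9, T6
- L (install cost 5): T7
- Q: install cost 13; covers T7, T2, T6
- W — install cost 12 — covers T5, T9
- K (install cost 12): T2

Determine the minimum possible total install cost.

21

This is an integer covering problem.
Choose X, F, and L: together they cover T7, T2, T5, T9, T6 — every target.
Total install cost: 4 + 12 + 5 = 21.
No cover costs less than 21.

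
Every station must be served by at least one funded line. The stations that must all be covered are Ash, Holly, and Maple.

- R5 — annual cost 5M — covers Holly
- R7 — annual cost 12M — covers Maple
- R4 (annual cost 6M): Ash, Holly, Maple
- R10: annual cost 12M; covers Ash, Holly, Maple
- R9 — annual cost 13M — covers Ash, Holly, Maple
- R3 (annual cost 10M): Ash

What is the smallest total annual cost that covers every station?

6

R4 alone covers Ash, Holly, Maple — every station.
Total annual cost: 6.
No cover costs less than 6.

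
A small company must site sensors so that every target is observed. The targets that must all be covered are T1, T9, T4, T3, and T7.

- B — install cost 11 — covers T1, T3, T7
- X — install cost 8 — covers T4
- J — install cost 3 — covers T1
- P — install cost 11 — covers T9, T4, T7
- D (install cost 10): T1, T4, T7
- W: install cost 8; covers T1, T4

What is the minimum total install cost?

22

This is an integer covering problem.
Choose B and P: together they cover T1, T9, T4, T3, T7 — every target.
Total install cost: 11 + 11 = 22.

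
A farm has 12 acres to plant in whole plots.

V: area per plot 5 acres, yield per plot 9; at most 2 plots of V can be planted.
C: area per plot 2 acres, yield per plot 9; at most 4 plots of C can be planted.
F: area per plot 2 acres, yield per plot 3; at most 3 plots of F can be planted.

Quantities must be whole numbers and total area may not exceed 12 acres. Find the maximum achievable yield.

42

4×C and 2×F: area 12 ≤ 12, yield 4·9 + 2·3 = 42.
4×C and 1×F: area 10 ≤ 12, yield 4·9 + 1·3 = 39.
Best is 42.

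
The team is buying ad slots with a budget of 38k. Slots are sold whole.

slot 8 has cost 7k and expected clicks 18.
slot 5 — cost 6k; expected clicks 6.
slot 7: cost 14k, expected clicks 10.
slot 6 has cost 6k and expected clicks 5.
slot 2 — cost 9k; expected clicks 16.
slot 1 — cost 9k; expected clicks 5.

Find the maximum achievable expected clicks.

This is an integer program with binary decision variables.
Allowing fractional choices, the relaxed optimum would be about 52.1, but ad slots are indivisible.
slot 8 + slot 5 + slot 6 + slot 2 + slot 1: cost 7 + 6 + 6 + 9 + 9 = 37 ≤ 38, expected clicks 18 + 6 + 5 + 16 + 5 = 50.
slot 8 + slot 5 + slot 7 + slot 2: cost 7 + 6 + 14 + 9 = 36 ≤ 38, expected clicks 18 + 6 + 10 + 16 = 50.
The maximum expected clicks is 50; one optimal choice is slot 8, slot 5, slot 7, and slot 2.

50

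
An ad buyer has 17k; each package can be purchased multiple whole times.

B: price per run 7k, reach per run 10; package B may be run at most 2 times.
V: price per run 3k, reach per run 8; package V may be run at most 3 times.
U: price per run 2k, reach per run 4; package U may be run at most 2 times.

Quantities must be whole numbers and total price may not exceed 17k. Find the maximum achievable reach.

34

This is a bounded integer knapsack.
Take 1×B, 2×V, and 2×U: price 17 ≤ 17, reach 1·10 + 2·8 + 2·4 = 34.
No other integer combination yields more.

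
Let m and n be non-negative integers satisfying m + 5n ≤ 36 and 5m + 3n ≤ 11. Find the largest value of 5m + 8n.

Relaxing integrality, the LP optimum is 29.33 at (m,n) = (0, 3.67), which is not an integer point.
(m,n)=(0,3): 1·0+5·3=15≤36, 5·0+3·3=9≤11, objective 24.
(m,n)=(1,2): 1·1+5·2=11≤36, 5·1+3·2=11≤11, objective 21.
(m,n)=(0,2): 1·0+5·2=10≤36, 5·0+3·2=6≤11, objective 16.
The best lattice point is (0,3), giving 24.

24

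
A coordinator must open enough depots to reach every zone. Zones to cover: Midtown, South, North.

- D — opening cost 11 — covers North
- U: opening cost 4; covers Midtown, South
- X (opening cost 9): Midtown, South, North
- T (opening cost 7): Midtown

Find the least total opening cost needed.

The greedy cost-per-new-zone heuristic would pick U and X for 13, but a cheaper cover exists.
X alone covers Midtown, South, North — every zone.
Total opening cost: 9.
No cover costs less than 9.

9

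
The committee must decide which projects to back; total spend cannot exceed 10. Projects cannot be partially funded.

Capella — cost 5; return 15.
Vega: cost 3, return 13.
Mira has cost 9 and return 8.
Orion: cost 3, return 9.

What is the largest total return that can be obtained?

Allowing fractional choices, the relaxed optimum would be about 34.0, but projects are indivisible.
Capella + Vega: cost 5 + 3 = 8 ≤ 10, return 15 + 13 = 28.
Capella + Orion: cost 5 + 3 = 8 ≤ 10, return 15 + 9 = 24.
Best is Capella and Vega with total return 28.

28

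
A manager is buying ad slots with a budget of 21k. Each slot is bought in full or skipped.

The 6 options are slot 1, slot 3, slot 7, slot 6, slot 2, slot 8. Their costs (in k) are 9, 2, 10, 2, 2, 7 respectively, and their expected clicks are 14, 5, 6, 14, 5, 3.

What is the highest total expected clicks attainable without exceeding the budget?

This is an integer program with binary decision variables.
Allowing fractional choices, the relaxed optimum would be about 41.6, but ad slots are indivisible.
slot 1 + slot 3 + slot 6 + slot 8: cost 9 + 2 + 2 + 7 = 20 ≤ 21, expected clicks 14 + 5 + 14 + 3 = 36.
slot 1 + slot 3 + slot 6 + slot 2: cost 9 + 2 + 2 + 2 = 15 ≤ 21, expected clicks 14 + 5 + 14 + 5 = 38.
slot 1 + slot 6 + slot 2 + slot 8: cost 9 + 2 + 2 + 7 = 20 ≤ 21, expected clicks 14 + 14 + 5 + 3 = 36.
Best is slot 1, slot 3, slot 6, and slot 2 with total expected clicks 38.

38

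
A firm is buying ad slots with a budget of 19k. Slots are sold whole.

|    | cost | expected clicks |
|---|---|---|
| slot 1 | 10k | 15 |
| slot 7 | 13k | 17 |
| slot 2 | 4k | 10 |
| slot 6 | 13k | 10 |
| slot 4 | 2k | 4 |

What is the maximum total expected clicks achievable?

31

This is a 0-1 knapsack instance.
Take slot 7, slot 2, and slot 4: cost 13 + 4 + 2 = 19 ≤ 19, expected clicks 17 + 10 + 4 = 31.
No other feasible combination does better.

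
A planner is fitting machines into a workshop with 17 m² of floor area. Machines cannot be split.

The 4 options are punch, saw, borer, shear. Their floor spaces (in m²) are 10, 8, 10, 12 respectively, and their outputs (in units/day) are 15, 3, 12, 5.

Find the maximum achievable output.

15

Allowing fractional choices, the relaxed optimum would be about 23.4, but machines are indivisible.
borer: floor space 10 ≤ 17, output 12.
punch: floor space 10 ≤ 17, output 15.
shear: floor space 12 ≤ 17, output 5.
Best is punch with total output 15.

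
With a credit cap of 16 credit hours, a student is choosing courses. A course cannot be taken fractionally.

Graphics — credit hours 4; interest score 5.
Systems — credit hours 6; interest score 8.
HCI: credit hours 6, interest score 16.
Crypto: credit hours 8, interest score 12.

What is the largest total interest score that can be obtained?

29

Allowing fractional choices, the relaxed optimum would be about 30.7, but courses are indivisible.
Graphics + Systems + HCI: credit hours 4 + 6 + 6 = 16 ≤ 16, interest score 5 + 8 + 16 = 29.
Systems + HCI: credit hours 6 + 6 = 12 ≤ 16, interest score 8 + 16 = 24.
HCI + Crypto: credit hours 6 + 8 = 14 ≤ 16, interest score 16 + 12 = 28.
Best is Graphics, Systems, and HCI with total interest score 29.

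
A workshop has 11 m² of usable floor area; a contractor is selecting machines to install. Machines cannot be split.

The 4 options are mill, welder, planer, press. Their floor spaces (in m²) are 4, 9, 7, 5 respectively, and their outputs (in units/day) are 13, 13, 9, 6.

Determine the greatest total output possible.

mill + planer: floor space 4 + 7 = 11 ≤ 11, output 13 + 9 = 22.
mill: floor space 4 ≤ 11, output 13.
mill + press: floor space 4 + 5 = 9 ≤ 11, output 13 + 6 = 19.
Best is mill and planer with total output 22.

22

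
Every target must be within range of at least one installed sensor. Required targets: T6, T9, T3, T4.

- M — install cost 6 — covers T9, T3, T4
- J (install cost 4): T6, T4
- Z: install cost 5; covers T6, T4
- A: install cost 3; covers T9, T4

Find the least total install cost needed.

10

Choose M and J: together they cover T6, T9, T3, T4 — every target.
Total install cost: 6 + 4 = 10.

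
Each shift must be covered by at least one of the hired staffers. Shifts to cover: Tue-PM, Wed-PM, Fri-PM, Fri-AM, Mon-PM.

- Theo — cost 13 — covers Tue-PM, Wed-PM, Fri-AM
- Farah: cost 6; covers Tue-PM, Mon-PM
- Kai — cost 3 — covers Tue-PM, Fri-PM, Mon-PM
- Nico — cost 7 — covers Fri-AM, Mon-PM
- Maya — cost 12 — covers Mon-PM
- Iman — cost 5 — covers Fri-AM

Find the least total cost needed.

Choose Theo and Kai: together they cover Tue-PM, Wed-PM, Fri-PM, Fri-AM, Mon-PM — every shift.
Total cost: 13 + 3 = 16.

16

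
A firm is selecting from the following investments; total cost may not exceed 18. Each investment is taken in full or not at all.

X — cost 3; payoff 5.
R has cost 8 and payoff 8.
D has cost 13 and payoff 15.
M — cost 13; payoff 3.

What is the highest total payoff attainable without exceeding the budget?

20

Allowing fractional choices, the relaxed optimum would be about 22.0, but investments are indivisible.
X + R: cost 3 + 8 = 11 ≤ 18, payoff 5 + 8 = 13.
X + D: cost 3 + 13 = 16 ≤ 18, payoff 5 + 15 = 20.
D: cost 13 ≤ 18, payoff 15.
Best is X and D with total payoff 20.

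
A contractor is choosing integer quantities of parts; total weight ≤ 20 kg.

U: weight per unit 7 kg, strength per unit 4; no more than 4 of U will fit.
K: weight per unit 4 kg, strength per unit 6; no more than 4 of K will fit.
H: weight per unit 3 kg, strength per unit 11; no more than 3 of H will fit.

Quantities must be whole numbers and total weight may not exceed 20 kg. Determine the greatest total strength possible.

45

This is a bounded integer knapsack.
2×K and 3×H: weight 17 ≤ 20, strength 2·6 + 3·11 = 45.
1×U, 1×K, and 3×H: weight 20 ≤ 20, strength 1·4 + 1·6 + 3·11 = 43.
Best is 45.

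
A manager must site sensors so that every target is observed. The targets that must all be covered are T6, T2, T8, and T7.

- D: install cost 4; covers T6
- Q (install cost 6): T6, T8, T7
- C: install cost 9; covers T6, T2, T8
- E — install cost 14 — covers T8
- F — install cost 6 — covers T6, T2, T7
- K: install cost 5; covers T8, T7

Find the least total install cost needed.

The greedy cost-per-new-target heuristic would pick Q and F for 12, but a cheaper cover exists.
Choose F and K: together they cover T6, T2, T8, T7 — every target.
Total install cost: 6 + 5 = 11.
No cover costs less than 11.

11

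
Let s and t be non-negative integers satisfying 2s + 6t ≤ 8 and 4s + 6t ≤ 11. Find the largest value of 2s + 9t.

Relaxing integrality, the LP optimum is 12.00 at (s,t) = (0, 1.33), which is not an integer point.
(s,t)=(1,1): 2·1+6·1=8≤8, 4·1+6·1=10≤11, objective 11.
(s,t)=(0,1): 2·0+6·1=6≤8, 4·0+6·1=6≤11, objective 9.
Maximum is 11 at (s,t)=(1,1).

11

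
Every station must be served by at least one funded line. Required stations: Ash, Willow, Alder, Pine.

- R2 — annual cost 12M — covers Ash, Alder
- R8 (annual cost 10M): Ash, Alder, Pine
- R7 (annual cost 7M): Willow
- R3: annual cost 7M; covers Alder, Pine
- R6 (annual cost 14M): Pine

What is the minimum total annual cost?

Choose R8 and R7: together they cover Ash, Willow, Alder, Pine — every station.
Total annual cost: 10 + 7 = 17.
No cover costs less than 17.

17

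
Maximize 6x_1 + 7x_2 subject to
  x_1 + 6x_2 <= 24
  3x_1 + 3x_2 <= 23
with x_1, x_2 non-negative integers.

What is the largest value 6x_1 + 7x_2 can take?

45

The continuous relaxation peaks at (4.4, 3.27) with value 49.27; rounding to a feasible lattice point costs some objective.
(x_1,x_2)=(4,3): 1·4+6·3=22≤24, 3·4+3·3=21≤23, objective 45.
(x_1,x_2)=(5,2): 1·5+6·2=17≤24, 3·5+3·2=21≤23, objective 44.
(x_1,x_2)=(3,3): 1·3+6·3=21≤24, 3·3+3·3=18≤23, objective 39.
(x_1,x_2)=(4,2): 1·4+6·2=16≤24, 3·4+3·2=18≤23, objective 38.
The best lattice point is (4,3), giving 45.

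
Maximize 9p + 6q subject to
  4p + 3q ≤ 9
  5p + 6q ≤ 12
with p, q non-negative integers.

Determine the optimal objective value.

18

The continuous relaxation peaks at (2.25, 0) with value 20.25; rounding to a feasible lattice point costs some objective.
(p,q)=(2,0): 4·2+3·0=8≤9, 5·2+6·0=10≤12, objective 18.
(p,q)=(1,1): 4·1+3·1=7≤9, 5·1+6·1=11≤12, objective 15.
(p,q)=(1,0): 4·1+3·0=4≤9, 5·1+6·0=5≤12, objective 9.
No feasible integer point exceeds 18.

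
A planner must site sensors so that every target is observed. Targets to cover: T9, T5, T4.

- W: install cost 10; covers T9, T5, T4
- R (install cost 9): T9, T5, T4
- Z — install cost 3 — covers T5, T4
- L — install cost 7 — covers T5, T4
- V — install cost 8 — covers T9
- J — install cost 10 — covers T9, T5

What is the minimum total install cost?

9

This is a weighted set-cover instance.
R alone covers T9, T5, T4 — every target.
Total install cost: 9.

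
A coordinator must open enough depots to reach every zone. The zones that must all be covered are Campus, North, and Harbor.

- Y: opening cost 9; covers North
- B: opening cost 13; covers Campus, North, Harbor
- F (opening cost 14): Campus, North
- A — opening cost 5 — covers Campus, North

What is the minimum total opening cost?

13

The greedy cost-per-new-zone heuristic would pick A and B for 18, but a cheaper cover exists.
B alone covers Campus, North, Harbor — every zone.
Total opening cost: 13.
No cover costs less than 13.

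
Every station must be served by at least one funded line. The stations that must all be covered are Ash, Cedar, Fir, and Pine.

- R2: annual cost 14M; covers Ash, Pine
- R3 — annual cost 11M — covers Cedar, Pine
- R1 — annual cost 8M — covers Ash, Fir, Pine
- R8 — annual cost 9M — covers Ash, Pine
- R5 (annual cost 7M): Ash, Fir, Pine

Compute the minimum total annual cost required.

18

This is a weighted set-cover instance.
Choose R3 and R5: together they cover Ash, Cedar, Fir, Pine — every station.
Total annual cost: 11 + 7 = 18.
No cover costs less than 18.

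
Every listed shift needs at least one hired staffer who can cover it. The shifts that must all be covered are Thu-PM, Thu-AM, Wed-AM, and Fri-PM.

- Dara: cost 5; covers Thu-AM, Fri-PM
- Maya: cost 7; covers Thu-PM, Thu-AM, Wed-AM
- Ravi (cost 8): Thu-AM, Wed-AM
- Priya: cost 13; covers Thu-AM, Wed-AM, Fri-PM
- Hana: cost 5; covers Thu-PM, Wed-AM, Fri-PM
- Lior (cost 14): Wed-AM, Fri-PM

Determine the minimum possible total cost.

This is a weighted set-cover instance.
Choose Dara and Hana: together they cover Thu-PM, Thu-AM, Wed-AM, Fri-PM — every shift.
Total cost: 5 + 5 = 10.
No cover costs less than 10.

10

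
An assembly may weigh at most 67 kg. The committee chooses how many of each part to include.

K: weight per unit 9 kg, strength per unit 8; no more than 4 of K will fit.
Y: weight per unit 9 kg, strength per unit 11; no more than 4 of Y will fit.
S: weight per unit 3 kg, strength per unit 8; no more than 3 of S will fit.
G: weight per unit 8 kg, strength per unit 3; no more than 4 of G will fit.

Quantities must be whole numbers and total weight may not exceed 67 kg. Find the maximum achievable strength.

84

S has the best ratio (8/3); taking only S gives at most 3×8 = 24 (stopped by the supply cap of 3).
Mixing does better — 2×K, 4×Y, and 3×S: weight 63 ≤ 67, strength 2·8 + 4·11 + 3·8 = 84.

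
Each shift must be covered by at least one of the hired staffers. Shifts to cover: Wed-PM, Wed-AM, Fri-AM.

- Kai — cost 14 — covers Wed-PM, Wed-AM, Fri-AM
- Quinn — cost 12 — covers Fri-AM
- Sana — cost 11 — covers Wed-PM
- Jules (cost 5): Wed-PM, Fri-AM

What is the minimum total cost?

14

This is an integer covering problem.
The greedy cost-per-new-shift heuristic would pick Jules and Kai for 19, but a cheaper cover exists.
Kai alone covers Wed-PM, Wed-AM, Fri-AM — every shift.
Total cost: 14.
No cover costs less than 14.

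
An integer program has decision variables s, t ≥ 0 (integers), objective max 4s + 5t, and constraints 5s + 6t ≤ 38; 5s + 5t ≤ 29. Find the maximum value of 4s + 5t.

25

The continuous relaxation peaks at (0, 5.8) with value 29.00; rounding to a feasible lattice point costs some objective.
(s,t)=(0,5): 5·0+6·5=30≤38, 5·0+5·5=25≤29, objective 25.
(s,t)=(1,4): 5·1+6·4=29≤38, 5·1+5·4=25≤29, objective 24.
(s,t)=(0,4): 5·0+6·4=24≤38, 5·0+5·4=20≤29, objective 20.
No feasible integer point exceeds 25.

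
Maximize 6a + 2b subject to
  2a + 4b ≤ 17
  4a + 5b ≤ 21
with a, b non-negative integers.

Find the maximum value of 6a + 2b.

30

(a,b)=(5,0): 2·5+4·0=10≤17, 4·5+5·0=20≤21, objective 30.
(a,b)=(4,1): 2·4+4·1=12≤17, 4·4+5·1=21≤21, objective 26.
(a,b)=(4,0): 2·4+4·0=8≤17, 4·4+5·0=16≤21, objective 24.
No feasible integer point exceeds 30.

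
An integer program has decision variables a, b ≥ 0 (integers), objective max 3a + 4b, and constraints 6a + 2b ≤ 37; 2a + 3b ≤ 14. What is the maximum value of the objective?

20

Relaxing integrality, the LP optimum is 20.64 at (a,b) = (5.93, 0.714), which is not an integer point.
(a,b)=(4,2): 6·4+2·2=28≤37, 2·4+3·2=14≤14, objective 20.
(a,b)=(5,1): 6·5+2·1=32≤37, 2·5+3·1=13≤14, objective 19.
(a,b)=(6,0): 6·6+2·0=36≤37, 2·6+3·0=12≤14, objective 18.
(a,b)=(3,2): 6·3+2·2=22≤37, 2·3+3·2=12≤14, objective 17.
Maximum is 20 at (a,b)=(4,2).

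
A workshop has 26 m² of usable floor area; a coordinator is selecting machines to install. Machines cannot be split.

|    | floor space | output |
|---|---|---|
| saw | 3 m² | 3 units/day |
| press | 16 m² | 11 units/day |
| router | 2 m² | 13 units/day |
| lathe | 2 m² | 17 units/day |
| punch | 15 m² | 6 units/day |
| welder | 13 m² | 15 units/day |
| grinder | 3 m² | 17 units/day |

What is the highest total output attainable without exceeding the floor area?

65

This is a 0-1 knapsack instance.
Allowing fractional choices, the relaxed optimum would be about 67.1, but machines are indivisible.
saw + router + lathe + welder + grinder: floor space 3 + 2 + 2 + 13 + 3 = 23 ≤ 26, output 3 + 13 + 17 + 15 + 17 = 65.
router + lathe + welder + grinder: floor space 2 + 2 + 13 + 3 = 20 ≤ 26, output 13 + 17 + 15 + 17 = 62.
saw + press + router + lathe + grinder: floor space 3 + 16 + 2 + 2 + 3 = 26 ≤ 26, output 3 + 11 + 13 + 17 + 17 = 61.
Best is saw, router, lathe, welder, and grinder with total output 65.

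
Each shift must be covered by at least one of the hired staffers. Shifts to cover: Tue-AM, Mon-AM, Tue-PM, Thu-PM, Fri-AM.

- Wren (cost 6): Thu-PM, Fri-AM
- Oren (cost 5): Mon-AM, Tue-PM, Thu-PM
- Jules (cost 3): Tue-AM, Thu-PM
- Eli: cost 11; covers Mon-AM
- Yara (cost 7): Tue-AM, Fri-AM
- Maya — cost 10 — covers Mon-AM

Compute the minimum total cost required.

12

The greedy cost-per-new-shift heuristic would pick Jules, Oren, and Wren for 14, but a cheaper cover exists.
Choose Oren and Yara: together they cover Tue-AM, Mon-AM, Tue-PM, Thu-PM, Fri-AM — every shift.
Total cost: 5 + 7 = 12.
No cover costs less than 12.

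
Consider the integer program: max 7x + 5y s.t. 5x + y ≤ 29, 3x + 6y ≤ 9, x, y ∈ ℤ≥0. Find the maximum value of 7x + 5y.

21

(x,y)=(3,0) is feasible, giving 21.
(x,y)=(2,0) is feasible, giving 14.
No feasible integer point exceeds 21.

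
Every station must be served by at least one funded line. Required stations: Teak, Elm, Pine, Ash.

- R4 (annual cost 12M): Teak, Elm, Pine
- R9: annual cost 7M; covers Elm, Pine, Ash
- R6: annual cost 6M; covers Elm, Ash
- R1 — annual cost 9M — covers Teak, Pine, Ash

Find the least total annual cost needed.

This is a weighted set-cover instance.
The greedy cost-per-new-station heuristic would pick R9 and R1 for 16, but a cheaper cover exists.
Choose R6 and R1: together they cover Teak, Elm, Pine, Ash — every station.
Total annual cost: 6 + 9 = 15.
No cover costs less than 15.

15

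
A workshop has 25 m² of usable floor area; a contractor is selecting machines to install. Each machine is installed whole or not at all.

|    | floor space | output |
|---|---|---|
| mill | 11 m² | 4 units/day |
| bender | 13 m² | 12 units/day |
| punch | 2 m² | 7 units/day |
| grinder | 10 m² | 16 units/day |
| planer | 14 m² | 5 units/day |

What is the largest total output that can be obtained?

35

Treat it as a binary knapsack problem.
bender + grinder: floor space 13 + 10 = 23 ≤ 25, output 12 + 16 = 28.
mill + punch + grinder: floor space 11 + 2 + 10 = 23 ≤ 25, output 4 + 7 + 16 = 27.
bender + punch + grinder: floor space 13 + 2 + 10 = 25 ≤ 25, output 12 + 7 + 16 = 35.
Best is bender, punch, and grinder with total output 35.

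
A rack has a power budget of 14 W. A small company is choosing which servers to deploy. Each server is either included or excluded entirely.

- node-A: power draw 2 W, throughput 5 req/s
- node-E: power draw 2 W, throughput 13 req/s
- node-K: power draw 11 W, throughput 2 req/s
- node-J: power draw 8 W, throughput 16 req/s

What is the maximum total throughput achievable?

34

node-A + node-J: power draw 2 + 8 = 10 ≤ 14, throughput 5 + 16 = 21.
node-E + node-J: power draw 2 + 8 = 10 ≤ 14, throughput 13 + 16 = 29.
node-A + node-E + node-J: power draw 2 + 2 + 8 = 12 ≤ 14, throughput 5 + 13 + 16 = 34.
Best is node-A, node-E, and node-J with total throughput 34.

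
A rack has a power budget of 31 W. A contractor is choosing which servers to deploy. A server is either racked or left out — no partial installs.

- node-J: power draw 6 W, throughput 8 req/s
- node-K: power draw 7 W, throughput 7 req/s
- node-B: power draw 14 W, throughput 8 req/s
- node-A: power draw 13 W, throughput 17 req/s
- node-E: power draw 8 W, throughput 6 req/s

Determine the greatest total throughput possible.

This is a 0-1 knapsack instance.
Allowing fractional choices, the relaxed optimum would be about 35.8, but servers are indivisible.
node-J + node-K + node-A: power draw 6 + 7 + 13 = 26 ≤ 31, throughput 8 + 7 + 17 = 32.
node-J + node-A + node-E: power draw 6 + 13 + 8 = 27 ≤ 31, throughput 8 + 17 + 6 = 31.
node-K + node-A + node-E: power draw 7 + 13 + 8 = 28 ≤ 31, throughput 7 + 17 + 6 = 30.
Best is node-J, node-K, and node-A with total throughput 32.

32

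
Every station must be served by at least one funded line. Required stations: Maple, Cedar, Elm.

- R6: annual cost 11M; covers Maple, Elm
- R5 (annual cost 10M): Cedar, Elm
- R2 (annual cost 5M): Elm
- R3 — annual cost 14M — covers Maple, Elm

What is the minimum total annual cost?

21

Choose R6 and R5: together they cover Maple, Cedar, Elm — every station.
Total annual cost: 11 + 10 = 21.
No cover costs less than 21.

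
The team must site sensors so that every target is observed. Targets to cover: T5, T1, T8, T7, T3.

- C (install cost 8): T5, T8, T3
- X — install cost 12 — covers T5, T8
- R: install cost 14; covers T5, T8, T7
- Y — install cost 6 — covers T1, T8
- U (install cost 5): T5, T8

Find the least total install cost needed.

The greedy cost-per-new-target heuristic would pick U, Y, C, and R for 33, but a cheaper cover exists.
Choose C, R, and Y: together they cover T5, T1, T8, T7, T3 — every target.
Total install cost: 8 + 14 + 6 = 28.
No cover costs less than 28.

28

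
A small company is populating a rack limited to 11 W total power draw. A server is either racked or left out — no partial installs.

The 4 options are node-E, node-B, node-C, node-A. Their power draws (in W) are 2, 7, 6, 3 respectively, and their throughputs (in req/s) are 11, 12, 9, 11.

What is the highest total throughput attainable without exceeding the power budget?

31

Take node-E, node-C, and node-A: power draw 2 + 6 + 3 = 11 ≤ 11, throughput 11 + 9 + 11 = 31.
No other feasible combination does better.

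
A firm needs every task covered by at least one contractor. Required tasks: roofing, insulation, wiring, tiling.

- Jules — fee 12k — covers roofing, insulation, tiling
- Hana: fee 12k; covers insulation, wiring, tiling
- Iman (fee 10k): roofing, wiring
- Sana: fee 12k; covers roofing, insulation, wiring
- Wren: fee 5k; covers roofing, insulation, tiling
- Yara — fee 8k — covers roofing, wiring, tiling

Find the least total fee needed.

Choose Wren and Yara: together they cover roofing, insulation, wiring, tiling — every task.
Total fee: 5 + 8 = 13.

13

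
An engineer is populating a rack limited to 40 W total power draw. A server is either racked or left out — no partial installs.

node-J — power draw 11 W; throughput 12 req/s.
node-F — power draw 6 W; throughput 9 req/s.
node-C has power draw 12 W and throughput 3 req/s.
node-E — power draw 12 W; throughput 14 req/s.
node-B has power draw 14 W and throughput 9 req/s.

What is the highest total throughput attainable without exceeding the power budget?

Allowing fractional choices, the relaxed optimum would be about 42.1, but servers are indivisible.
node-J + node-E + node-B: power draw 11 + 12 + 14 = 37 ≤ 40, throughput 12 + 14 + 9 = 35.
node-J + node-F + node-E: power draw 11 + 6 + 12 = 29 ≤ 40, throughput 12 + 9 + 14 = 35.
The maximum throughput is 35; one optimal choice is node-J, node-F, and node-E.

35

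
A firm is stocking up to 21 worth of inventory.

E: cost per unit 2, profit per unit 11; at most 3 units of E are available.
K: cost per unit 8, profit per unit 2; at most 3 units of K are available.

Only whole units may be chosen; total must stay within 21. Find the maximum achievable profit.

This is a bounded integer knapsack.
Take 3×E and 1×K: cost 14 ≤ 21, profit 3·11 + 1·2 = 35.
E has the best ratio (11/2) and is taken to its limit of 3; remaining capacity is filled optimally with the others.

35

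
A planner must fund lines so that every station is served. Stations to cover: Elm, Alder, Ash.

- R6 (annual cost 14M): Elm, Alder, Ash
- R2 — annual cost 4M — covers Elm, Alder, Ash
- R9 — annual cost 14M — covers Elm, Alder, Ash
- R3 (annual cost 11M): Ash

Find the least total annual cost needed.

4

R2 alone covers Elm, Alder, Ash — every station.
Total annual cost: 4.
No cover costs less than 4.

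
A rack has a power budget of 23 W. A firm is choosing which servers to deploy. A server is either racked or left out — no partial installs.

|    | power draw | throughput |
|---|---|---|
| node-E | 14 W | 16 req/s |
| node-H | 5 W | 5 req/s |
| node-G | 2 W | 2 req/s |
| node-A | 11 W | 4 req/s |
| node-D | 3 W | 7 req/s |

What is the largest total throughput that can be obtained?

28

Treat it as a binary knapsack problem.
Allowing fractional choices, the relaxed optimum would be about 29.0, but servers are indivisible.
node-E + node-H + node-D: power draw 14 + 5 + 3 = 22 ≤ 23, throughput 16 + 5 + 7 = 28.
node-E + node-G + node-D: power draw 14 + 2 + 3 = 19 ≤ 23, throughput 16 + 2 + 7 = 25.
node-E + node-D: power draw 14 + 3 = 17 ≤ 23, throughput 16 + 7 = 23.
Best is node-E, node-H, and node-D with total throughput 28.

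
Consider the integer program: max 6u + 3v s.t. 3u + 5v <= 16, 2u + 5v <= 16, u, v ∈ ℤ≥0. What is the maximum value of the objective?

(u,v)=(5,0): 3·5+5·0=15≤16, 2·5+5·0=10≤16, objective 30.
(u,v)=(4,0): 3·4+5·0=12≤16, 2·4+5·0=8≤16, objective 24.
Maximum is 30 at (u,v)=(5,0).

30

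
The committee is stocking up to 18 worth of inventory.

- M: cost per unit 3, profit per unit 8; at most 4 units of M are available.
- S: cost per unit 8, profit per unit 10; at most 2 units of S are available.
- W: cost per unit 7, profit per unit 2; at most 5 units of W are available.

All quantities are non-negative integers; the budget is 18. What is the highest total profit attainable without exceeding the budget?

This is a bounded integer knapsack.
4×M: cost 12 ≤ 18, profit 4·8 = 32.
3×M and 1×S: cost 17 ≤ 18, profit 3·8 + 1·10 = 34.
Best is 34.

34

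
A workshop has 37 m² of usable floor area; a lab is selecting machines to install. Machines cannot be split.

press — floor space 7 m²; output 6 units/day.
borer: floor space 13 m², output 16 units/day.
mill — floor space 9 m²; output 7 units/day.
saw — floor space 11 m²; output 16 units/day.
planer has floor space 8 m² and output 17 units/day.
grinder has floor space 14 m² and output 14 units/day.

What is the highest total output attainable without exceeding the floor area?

49

This is a 0-1 knapsack instance.
Allowing fractional choices, the relaxed optimum would be about 54.0, but machines are indivisible.
saw + planer + grinder: floor space 11 + 8 + 14 = 33 ≤ 37, output 16 + 17 + 14 = 47.
borer + saw + planer: floor space 13 + 11 + 8 = 32 ≤ 37, output 16 + 16 + 17 = 49.
Best is borer, saw, and planer with total output 49.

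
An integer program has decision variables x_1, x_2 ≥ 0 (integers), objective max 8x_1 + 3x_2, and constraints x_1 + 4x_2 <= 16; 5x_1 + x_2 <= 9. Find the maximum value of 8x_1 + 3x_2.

17

The continuous relaxation peaks at (1.05, 3.74) with value 19.63; rounding to a feasible lattice point costs some objective.
(x_1,x_2)=(1,3): 1·1+4·3=13≤16, 5·1+1·3=8≤9, objective 17.
(x_1,x_2)=(1,2): 1·1+4·2=9≤16, 5·1+1·2=7≤9, objective 14.
(x_1,x_2)=(0,4): 1·0+4·4=16≤16, 5·0+1·4=4≤9, objective 12.
(x_1,x_2)=(0,3): 1·0+4·3=12≤16, 5·0+1·3=3≤9, objective 9.
The best lattice point is (1,3), giving 17.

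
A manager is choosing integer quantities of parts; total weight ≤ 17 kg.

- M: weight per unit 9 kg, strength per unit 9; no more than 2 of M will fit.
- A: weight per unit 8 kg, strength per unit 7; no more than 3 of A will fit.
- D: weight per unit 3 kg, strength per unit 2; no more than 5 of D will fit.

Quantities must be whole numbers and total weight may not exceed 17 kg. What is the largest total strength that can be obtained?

Take 1×M and 1×A: weight 17 ≤ 17, strength 1·9 + 1·7 = 16.
No other integer combination yields more.

16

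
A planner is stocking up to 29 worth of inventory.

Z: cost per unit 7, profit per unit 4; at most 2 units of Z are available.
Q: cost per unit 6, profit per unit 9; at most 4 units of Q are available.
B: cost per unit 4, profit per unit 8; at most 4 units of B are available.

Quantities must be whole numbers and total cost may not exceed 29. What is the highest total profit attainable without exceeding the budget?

Take 2×Q and 4×B: cost 28 ≤ 29, profit 2·9 + 4·8 = 50.
B has the best ratio (8/4) and is taken to its limit of 4; remaining capacity is filled optimally with the others.

50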